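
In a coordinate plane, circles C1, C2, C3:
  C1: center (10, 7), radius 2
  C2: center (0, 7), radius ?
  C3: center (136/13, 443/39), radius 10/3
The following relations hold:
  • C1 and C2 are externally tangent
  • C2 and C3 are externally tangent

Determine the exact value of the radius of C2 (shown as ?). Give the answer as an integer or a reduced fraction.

8

1. [ext C1·C2]  r_C2² + 4r_C2 − 96 = 0  ⇒  r_C2 = 8 (r>0 drops 1)
2. [ext C2·C3]  r_C2² + (20/3)r_C2 − 352/3 = 0  ⇒  r_C2 = 8 (r>0 drops 1)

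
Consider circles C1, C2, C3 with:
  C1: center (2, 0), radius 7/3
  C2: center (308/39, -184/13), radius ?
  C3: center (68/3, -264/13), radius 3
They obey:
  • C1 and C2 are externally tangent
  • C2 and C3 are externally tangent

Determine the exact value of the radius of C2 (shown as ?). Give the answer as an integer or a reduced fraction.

1. [ext C1·C2]  r_C2² + (14/3)r_C2 − 689/3 = 0  ⇒  r_C2 = 13 (r>0 drops 1)
2. [ext C2·C3]  r_C2² + 6r_C2 − 247 = 0  ⇒  r_C2 = 13 (r>0 drops 1)

13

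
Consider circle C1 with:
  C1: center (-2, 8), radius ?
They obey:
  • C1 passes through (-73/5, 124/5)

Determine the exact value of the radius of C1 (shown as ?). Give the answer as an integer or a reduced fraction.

1. [C1∋P]  r_C1² − 441 = 0  ⇒  r_C1 = 21 (r>0 drops 1)

21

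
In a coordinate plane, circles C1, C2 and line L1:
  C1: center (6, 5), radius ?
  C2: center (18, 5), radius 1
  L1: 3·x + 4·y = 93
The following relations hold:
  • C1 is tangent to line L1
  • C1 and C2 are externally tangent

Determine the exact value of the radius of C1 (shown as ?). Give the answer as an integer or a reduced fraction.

11

1. [C1‖L1]  r_C1² − 121 = 0  ⇒  r_C1 = 11 (r>0 drops 1)
2. [ext C1·C2]  r_C1² + 2r_C1 − 143 = 0  ⇒  r_C1 = 11 (r>0 drops 1)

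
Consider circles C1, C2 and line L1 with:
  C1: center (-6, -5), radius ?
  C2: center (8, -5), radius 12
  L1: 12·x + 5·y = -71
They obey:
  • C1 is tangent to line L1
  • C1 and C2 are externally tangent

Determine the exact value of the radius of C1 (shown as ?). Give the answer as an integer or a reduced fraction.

1. [C1‖L1]  r_C1² − 4 = 0  ⇒  r_C1 = 2 (r>0 drops 1)
2. [ext C1·C2]  r_C1² + 24r_C1 − 52 = 0  ⇒  r_C1 = 2 (r>0 drops 1)

2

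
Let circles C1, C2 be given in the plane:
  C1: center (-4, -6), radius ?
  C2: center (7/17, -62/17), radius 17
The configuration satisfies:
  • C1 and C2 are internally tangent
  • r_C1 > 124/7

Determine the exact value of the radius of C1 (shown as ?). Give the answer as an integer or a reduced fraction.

22

1. [int C1,C2]  r_C1² − 34r_C1 + 264 = 0  ⇒  r_C1 = 12 or 22
2. given r_C1 > 124/7: keep 22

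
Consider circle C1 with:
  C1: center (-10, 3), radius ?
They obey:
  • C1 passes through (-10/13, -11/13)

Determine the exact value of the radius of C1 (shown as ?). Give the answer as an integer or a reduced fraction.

10

1. [C1∋P]  r_C1² − 100 = 0  ⇒  r_C1 = 10 (r>0 drops 1)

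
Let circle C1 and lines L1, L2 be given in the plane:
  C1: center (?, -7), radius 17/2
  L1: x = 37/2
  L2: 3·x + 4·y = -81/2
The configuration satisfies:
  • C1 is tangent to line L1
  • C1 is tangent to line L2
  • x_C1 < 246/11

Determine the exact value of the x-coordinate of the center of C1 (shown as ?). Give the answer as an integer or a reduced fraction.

1. [C1‖L1]  x_C1² − 37x_C1 + 270 = 0  ⇒  x_C1 = 10 or 27
2. [C1‖L2]  x_C1² + (25/3)x_C1 − 550/3 = 0  ⇒  x_C1 = -55/3 or 10

10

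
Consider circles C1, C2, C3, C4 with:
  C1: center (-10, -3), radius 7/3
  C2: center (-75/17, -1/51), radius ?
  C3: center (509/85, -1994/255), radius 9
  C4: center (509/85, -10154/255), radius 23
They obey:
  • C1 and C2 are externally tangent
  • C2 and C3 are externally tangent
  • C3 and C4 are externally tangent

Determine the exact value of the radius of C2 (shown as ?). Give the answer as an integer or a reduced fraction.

1. [ext C1·C2]  r_C2² + (14/3)r_C2 − 104/3 = 0  ⇒  r_C2 = 4 (r>0 drops 1)
2. [ext C2·C3]  r_C2² + 18r_C2 − 88 = 0  ⇒  r_C2 = 4 (r>0 drops 1)

4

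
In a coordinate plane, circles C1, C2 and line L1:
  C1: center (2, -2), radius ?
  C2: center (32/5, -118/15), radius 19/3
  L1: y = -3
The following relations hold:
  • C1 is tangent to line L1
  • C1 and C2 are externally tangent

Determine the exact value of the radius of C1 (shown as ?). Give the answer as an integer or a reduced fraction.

1. [C1‖L1]  r_C1² − 1 = 0  ⇒  r_C1 = 1 (r>0 drops 1)
2. [ext C1·C2]  r_C1² + (38/3)r_C1 − 41/3 = 0  ⇒  r_C1 = 1 (r>0 drops 1)

1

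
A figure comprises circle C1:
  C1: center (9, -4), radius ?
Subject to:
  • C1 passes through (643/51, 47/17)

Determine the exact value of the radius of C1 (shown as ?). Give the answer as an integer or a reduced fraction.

23/3

1. [C1∋P]  r_C1² − 529/9 = 0  ⇒  r_C1 = 23/3 (r>0 drops 1)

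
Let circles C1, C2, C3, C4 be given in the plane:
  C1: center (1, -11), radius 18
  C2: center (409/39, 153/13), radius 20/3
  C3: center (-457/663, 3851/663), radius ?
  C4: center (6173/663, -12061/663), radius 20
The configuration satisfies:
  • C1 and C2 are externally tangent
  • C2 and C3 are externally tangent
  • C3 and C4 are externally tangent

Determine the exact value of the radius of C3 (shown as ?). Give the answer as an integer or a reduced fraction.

1. [ext C2·C3]  r_C3² + (40/3)r_C3 − 116 = 0  ⇒  r_C3 = 6 (r>0 drops 1)
2. [ext C3·C4]  r_C3² + 40r_C3 − 276 = 0  ⇒  r_C3 = 6 (r>0 drops 1)

6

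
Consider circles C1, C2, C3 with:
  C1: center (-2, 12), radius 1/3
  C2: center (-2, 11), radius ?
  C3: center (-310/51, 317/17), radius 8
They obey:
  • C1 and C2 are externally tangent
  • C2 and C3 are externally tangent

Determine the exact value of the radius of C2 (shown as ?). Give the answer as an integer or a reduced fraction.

2/3

1. [ext C1·C2]  r_C2² + (2/3)r_C2 − 8/9 = 0  ⇒  r_C2 = 2/3 (r>0 drops 1)
2. [ext C2·C3]  r_C2² + 16r_C2 − 100/9 = 0  ⇒  r_C2 = 2/3 (r>0 drops 1)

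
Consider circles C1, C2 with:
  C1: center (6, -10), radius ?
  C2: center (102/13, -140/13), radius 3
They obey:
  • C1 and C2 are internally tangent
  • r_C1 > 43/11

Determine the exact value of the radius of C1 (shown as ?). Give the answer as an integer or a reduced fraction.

5

1. [int C1,C2]  r_C1² − 6r_C1 + 5 = 0  ⇒  r_C1 = 1 or 5
2. given r_C1 > 43/11: keep 5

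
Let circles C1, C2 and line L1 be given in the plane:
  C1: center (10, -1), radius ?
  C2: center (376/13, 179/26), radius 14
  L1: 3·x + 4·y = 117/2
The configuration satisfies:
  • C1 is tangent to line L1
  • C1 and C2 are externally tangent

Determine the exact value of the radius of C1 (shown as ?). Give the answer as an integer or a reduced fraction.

13/2

1. [C1‖L1]  r_C1² − 169/4 = 0  ⇒  r_C1 = 13/2 (r>0 drops 1)
2. [ext C1·C2]  r_C1² + 28r_C1 − 897/4 = 0  ⇒  r_C1 = 13/2 (r>0 drops 1)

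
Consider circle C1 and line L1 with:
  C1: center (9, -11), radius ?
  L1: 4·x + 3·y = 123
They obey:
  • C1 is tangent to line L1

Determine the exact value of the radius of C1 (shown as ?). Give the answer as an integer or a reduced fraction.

1. [C1‖L1]  r_C1² − 576 = 0  ⇒  r_C1 = 24 (r>0 drops 1)

24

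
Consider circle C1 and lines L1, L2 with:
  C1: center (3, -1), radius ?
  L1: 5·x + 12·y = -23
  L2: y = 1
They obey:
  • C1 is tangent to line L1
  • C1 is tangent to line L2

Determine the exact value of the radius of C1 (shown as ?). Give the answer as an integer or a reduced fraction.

2

1. [C1‖L1]  r_C1² − 4 = 0  ⇒  r_C1 = 2 (r>0 drops 1)
2. [C1‖L2]  r_C1² − 4 = 0  ⇒  r_C1 = 2 (r>0 drops 1)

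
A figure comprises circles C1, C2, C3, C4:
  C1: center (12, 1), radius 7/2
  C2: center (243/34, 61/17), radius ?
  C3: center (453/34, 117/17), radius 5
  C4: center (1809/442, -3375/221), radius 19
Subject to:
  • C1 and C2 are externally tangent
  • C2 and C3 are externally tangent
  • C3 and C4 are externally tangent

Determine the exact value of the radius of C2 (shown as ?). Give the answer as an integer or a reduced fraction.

1. [ext C1·C2]  r_C2² + 7r_C2 − 18 = 0  ⇒  r_C2 = 2 (r>0 drops 1)
2. [ext C2·C3]  r_C2² + 10r_C2 − 24 = 0  ⇒  r_C2 = 2 (r>0 drops 1)

2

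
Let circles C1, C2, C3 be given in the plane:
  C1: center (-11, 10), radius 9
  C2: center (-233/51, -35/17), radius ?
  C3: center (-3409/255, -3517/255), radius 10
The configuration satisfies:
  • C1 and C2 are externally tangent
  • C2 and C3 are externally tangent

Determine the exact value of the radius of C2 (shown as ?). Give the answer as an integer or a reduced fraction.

14/3

1. [ext C1·C2]  r_C2² + 18r_C2 − 952/9 = 0  ⇒  r_C2 = 14/3 (r>0 drops 1)
2. [ext C2·C3]  r_C2² + 20r_C2 − 1036/9 = 0  ⇒  r_C2 = 14/3 (r>0 drops 1)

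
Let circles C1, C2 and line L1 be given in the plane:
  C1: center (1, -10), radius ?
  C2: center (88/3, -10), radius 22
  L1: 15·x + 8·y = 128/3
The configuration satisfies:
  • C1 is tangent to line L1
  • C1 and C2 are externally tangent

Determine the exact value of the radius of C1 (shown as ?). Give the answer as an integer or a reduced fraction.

1. [C1‖L1]  r_C1² − 361/9 = 0  ⇒  r_C1 = 19/3 (r>0 drops 1)
2. [ext C1·C2]  r_C1² + 44r_C1 − 2869/9 = 0  ⇒  r_C1 = 19/3 (r>0 drops 1)

19/3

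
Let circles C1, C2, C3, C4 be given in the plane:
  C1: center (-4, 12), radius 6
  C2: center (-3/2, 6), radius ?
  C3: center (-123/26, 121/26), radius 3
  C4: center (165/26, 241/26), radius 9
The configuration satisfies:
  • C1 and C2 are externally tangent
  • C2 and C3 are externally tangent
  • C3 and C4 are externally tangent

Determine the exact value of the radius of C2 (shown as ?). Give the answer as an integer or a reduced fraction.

1. [ext C1·C2]  r_C2² + 12r_C2 − 25/4 = 0  ⇒  r_C2 = 1/2 (r>0 drops 1)
2. [ext C2·C3]  r_C2² + 6r_C2 − 13/4 = 0  ⇒  r_C2 = 1/2 (r>0 drops 1)

1/2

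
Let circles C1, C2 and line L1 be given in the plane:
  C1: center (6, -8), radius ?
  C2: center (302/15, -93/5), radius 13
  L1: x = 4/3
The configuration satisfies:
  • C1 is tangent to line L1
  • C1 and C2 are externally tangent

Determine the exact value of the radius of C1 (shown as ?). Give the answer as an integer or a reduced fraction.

14/3

1. [C1‖L1]  r_C1² − 196/9 = 0  ⇒  r_C1 = 14/3 (r>0 drops 1)
2. [ext C1·C2]  r_C1² + 26r_C1 − 1288/9 = 0  ⇒  r_C1 = 14/3 (r>0 drops 1)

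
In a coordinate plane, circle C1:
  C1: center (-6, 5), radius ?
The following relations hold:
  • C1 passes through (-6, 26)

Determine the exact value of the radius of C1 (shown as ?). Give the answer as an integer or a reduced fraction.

21

1. [C1∋P]  r_C1² − 441 = 0  ⇒  r_C1 = 21 (r>0 drops 1)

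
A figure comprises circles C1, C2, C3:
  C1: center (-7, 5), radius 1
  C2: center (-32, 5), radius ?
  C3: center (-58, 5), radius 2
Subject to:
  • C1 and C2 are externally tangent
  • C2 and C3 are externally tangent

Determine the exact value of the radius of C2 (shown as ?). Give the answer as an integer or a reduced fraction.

1. [ext C1·C2]  r_C2² + 2r_C2 − 624 = 0  ⇒  r_C2 = 24 (r>0 drops 1)
2. [ext C2·C3]  r_C2² + 4r_C2 − 672 = 0  ⇒  r_C2 = 24 (r>0 drops 1)

24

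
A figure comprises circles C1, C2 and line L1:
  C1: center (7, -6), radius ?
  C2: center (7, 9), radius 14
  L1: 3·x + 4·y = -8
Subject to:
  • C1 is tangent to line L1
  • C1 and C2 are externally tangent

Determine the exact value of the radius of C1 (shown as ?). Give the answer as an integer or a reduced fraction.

1. [C1‖L1]  r_C1² − 1 = 0  ⇒  r_C1 = 1 (r>0 drops 1)
2. [ext C1·C2]  r_C1² + 28r_C1 − 29 = 0  ⇒  r_C1 = 1 (r>0 drops 1)

1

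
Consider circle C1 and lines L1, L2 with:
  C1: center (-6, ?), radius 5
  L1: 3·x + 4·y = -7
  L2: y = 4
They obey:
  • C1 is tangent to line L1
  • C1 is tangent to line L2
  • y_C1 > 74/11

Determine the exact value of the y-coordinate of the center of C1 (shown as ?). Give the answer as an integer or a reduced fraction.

1. [C1‖L1]  y_C1² − (11/2)y_C1 − 63/2 = 0  ⇒  y_C1 = -7/2 or 9
2. [C1‖L2]  y_C1² − 8y_C1 − 9 = 0  ⇒  y_C1 = -1 or 9

9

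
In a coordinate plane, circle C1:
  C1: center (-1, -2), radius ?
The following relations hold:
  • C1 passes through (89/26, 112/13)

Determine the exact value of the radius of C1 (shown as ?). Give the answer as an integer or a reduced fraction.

1. [C1∋P]  r_C1² − 529/4 = 0  ⇒  r_C1 = 23/2 (r>0 drops 1)

23/2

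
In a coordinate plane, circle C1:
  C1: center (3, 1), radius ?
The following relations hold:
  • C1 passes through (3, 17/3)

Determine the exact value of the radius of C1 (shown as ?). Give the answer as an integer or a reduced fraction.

1. [C1∋P]  r_C1² − 196/9 = 0  ⇒  r_C1 = 14/3 (r>0 drops 1)

14/3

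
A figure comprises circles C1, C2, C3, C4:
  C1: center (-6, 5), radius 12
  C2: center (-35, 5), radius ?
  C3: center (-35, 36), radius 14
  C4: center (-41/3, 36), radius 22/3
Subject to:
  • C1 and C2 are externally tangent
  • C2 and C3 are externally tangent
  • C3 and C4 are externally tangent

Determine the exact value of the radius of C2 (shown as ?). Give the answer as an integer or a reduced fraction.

1. [ext C1·C2]  r_C2² + 24r_C2 − 697 = 0  ⇒  r_C2 = 17 (r>0 drops 1)
2. [ext C2·C3]  r_C2² + 28r_C2 − 765 = 0  ⇒  r_C2 = 17 (r>0 drops 1)

17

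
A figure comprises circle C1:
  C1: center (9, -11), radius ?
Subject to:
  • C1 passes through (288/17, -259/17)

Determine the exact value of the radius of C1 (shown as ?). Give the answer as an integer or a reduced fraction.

9

1. [C1∋P]  r_C1² − 81 = 0  ⇒  r_C1 = 9 (r>0 drops 1)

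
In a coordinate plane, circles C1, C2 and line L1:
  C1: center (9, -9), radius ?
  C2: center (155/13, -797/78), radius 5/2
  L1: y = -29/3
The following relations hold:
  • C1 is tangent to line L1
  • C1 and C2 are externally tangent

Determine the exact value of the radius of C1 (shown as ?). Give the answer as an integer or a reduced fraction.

2/3

1. [C1‖L1]  r_C1² − 4/9 = 0  ⇒  r_C1 = 2/3 (r>0 drops 1)
2. [ext C1·C2]  r_C1² + 5r_C1 − 34/9 = 0  ⇒  r_C1 = 2/3 (r>0 drops 1)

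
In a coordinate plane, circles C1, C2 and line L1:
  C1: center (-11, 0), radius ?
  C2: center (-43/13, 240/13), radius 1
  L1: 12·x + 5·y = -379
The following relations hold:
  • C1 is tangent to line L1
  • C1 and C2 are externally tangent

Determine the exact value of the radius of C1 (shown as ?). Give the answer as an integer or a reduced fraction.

19

1. [C1‖L1]  r_C1² − 361 = 0  ⇒  r_C1 = 19 (r>0 drops 1)
2. [ext C1·C2]  r_C1² + 2r_C1 − 399 = 0  ⇒  r_C1 = 19 (r>0 drops 1)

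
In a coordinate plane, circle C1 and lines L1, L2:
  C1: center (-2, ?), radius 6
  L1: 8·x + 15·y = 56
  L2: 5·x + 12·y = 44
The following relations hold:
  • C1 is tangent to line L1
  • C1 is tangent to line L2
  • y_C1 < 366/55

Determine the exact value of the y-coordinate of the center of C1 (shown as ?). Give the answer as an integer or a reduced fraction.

-2

1. [C1‖L1]  y_C1² − (48/5)y_C1 − 116/5 = 0  ⇒  y_C1 = -2 or 58/5
2. [C1‖L2]  y_C1² − 9y_C1 − 22 = 0  ⇒  y_C1 = -2 or 11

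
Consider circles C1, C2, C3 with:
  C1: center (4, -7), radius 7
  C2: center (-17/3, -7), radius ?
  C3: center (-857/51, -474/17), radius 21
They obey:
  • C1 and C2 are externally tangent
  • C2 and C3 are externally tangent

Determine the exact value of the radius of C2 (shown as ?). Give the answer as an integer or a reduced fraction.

8/3

1. [ext C1·C2]  r_C2² + 14r_C2 − 400/9 = 0  ⇒  r_C2 = 8/3 (r>0 drops 1)
2. [ext C2·C3]  r_C2² + 42r_C2 − 1072/9 = 0  ⇒  r_C2 = 8/3 (r>0 drops 1)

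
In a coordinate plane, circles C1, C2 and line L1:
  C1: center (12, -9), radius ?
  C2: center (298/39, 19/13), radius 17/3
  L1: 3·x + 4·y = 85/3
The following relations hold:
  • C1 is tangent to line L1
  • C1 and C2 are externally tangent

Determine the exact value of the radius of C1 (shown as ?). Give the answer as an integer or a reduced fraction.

1. [C1‖L1]  r_C1² − 289/9 = 0  ⇒  r_C1 = 17/3 (r>0 drops 1)
2. [ext C1·C2]  r_C1² + (34/3)r_C1 − 289/3 = 0  ⇒  r_C1 = 17/3 (r>0 drops 1)

17/3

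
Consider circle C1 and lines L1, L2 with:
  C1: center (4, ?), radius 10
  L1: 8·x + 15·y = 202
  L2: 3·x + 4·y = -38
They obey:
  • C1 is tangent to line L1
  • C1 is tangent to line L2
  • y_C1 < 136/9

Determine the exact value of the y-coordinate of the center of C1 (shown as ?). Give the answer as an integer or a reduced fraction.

0

1. [C1‖L1]  y_C1² − (68/3)y_C1 = 0  ⇒  y_C1 = 0 or 68/3
2. [C1‖L2]  y_C1² + 25y_C1 = 0  ⇒  y_C1 = -25 or 0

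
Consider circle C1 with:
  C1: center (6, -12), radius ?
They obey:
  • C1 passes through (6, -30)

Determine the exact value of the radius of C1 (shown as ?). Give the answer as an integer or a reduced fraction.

1. [C1∋P]  r_C1² − 324 = 0  ⇒  r_C1 = 18 (r>0 drops 1)

18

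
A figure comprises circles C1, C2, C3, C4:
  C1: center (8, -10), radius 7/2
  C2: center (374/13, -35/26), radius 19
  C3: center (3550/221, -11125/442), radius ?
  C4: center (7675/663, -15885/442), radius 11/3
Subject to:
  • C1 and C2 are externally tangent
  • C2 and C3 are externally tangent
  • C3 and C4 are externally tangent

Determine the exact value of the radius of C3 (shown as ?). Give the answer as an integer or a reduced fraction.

8

1. [ext C2·C3]  r_C3² + 38r_C3 − 368 = 0  ⇒  r_C3 = 8 (r>0 drops 1)
2. [ext C3·C4]  r_C3² + (22/3)r_C3 − 368/3 = 0  ⇒  r_C3 = 8 (r>0 drops 1)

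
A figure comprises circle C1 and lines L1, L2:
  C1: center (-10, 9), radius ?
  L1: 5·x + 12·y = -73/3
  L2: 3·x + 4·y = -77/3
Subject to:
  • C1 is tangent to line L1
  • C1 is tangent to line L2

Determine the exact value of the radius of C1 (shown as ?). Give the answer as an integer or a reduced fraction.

1. [C1‖L1]  r_C1² − 361/9 = 0  ⇒  r_C1 = 19/3 (r>0 drops 1)
2. [C1‖L2]  r_C1² − 361/9 = 0  ⇒  r_C1 = 19/3 (r>0 drops 1)

19/3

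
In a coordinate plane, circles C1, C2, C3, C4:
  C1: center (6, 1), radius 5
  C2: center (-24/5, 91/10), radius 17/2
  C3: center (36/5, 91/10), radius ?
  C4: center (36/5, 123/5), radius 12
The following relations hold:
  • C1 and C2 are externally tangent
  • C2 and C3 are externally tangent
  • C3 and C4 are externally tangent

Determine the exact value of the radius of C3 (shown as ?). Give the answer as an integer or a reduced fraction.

7/2

1. [ext C2·C3]  r_C3² + 17r_C3 − 287/4 = 0  ⇒  r_C3 = 7/2 (r>0 drops 1)
2. [ext C3·C4]  r_C3² + 24r_C3 − 385/4 = 0  ⇒  r_C3 = 7/2 (r>0 drops 1)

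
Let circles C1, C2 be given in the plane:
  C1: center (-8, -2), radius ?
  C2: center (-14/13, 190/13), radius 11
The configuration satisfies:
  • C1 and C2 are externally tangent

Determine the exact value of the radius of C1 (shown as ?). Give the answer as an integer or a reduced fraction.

1. [ext C1·C2]  r_C1² + 22r_C1 − 203 = 0  ⇒  r_C1 = 7 (r>0 drops 1)

7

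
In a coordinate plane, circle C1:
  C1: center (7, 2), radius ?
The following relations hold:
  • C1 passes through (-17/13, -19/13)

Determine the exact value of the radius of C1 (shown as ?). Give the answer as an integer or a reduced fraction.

1. [C1∋P]  r_C1² − 81 = 0  ⇒  r_C1 = 9 (r>0 drops 1)

9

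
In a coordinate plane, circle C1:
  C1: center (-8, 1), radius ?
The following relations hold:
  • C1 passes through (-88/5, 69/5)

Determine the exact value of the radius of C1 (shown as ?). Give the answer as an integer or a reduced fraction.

1. [C1∋P]  r_C1² − 256 = 0  ⇒  r_C1 = 16 (r>0 drops 1)

16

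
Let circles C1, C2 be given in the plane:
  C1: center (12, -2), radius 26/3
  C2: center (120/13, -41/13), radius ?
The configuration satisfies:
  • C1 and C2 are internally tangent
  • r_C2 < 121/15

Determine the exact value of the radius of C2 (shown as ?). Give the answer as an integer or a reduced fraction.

1. [int C1,C2]  r_C2² − (52/3)r_C2 + 595/9 = 0  ⇒  r_C2 = 17/3 or 35/3
2. given r_C2 < 121/15: keep 17/3

17/3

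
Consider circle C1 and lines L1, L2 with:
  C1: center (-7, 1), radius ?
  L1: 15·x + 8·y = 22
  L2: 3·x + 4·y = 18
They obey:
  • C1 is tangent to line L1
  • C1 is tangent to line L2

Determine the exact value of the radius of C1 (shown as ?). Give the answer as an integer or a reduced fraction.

1. [C1‖L1]  r_C1² − 49 = 0  ⇒  r_C1 = 7 (r>0 drops 1)
2. [C1‖L2]  r_C1² − 49 = 0  ⇒  r_C1 = 7 (r>0 drops 1)

7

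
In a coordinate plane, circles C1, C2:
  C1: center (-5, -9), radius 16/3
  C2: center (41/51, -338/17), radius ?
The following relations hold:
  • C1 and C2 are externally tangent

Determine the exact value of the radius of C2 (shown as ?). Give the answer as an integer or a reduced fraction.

7

1. [ext C1·C2]  r_C2² + (32/3)r_C2 − 371/3 = 0  ⇒  r_C2 = 7 (r>0 drops 1)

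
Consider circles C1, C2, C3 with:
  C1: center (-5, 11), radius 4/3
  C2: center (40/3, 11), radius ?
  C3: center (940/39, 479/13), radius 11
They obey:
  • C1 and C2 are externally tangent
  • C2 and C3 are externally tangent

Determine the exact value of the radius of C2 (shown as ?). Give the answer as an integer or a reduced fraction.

1. [ext C1·C2]  r_C2² + (8/3)r_C2 − 1003/3 = 0  ⇒  r_C2 = 17 (r>0 drops 1)
2. [ext C2·C3]  r_C2² + 22r_C2 − 663 = 0  ⇒  r_C2 = 17 (r>0 drops 1)

17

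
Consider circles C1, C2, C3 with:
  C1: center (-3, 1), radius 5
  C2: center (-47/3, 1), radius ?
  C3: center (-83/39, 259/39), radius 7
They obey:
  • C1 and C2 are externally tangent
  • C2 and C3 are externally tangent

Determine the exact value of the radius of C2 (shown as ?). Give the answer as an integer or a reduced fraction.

23/3

1. [ext C1·C2]  r_C2² + 10r_C2 − 1219/9 = 0  ⇒  r_C2 = 23/3 (r>0 drops 1)
2. [ext C2·C3]  r_C2² + 14r_C2 − 1495/9 = 0  ⇒  r_C2 = 23/3 (r>0 drops 1)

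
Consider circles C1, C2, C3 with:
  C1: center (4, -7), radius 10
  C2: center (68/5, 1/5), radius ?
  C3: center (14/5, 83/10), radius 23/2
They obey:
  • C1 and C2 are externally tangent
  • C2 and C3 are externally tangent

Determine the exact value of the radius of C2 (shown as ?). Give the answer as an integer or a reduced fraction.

1. [ext C1·C2]  r_C2² + 20r_C2 − 44 = 0  ⇒  r_C2 = 2 (r>0 drops 1)
2. [ext C2·C3]  r_C2² + 23r_C2 − 50 = 0  ⇒  r_C2 = 2 (r>0 drops 1)

2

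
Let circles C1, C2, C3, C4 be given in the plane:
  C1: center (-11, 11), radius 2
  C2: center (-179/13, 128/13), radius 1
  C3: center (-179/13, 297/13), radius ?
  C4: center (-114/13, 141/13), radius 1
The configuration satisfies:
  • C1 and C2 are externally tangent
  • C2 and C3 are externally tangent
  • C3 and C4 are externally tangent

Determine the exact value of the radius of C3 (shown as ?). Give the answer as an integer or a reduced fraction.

12

1. [ext C2·C3]  r_C3² + 2r_C3 − 168 = 0  ⇒  r_C3 = 12 (r>0 drops 1)
2. [ext C3·C4]  r_C3² + 2r_C3 − 168 = 0  ⇒  r_C3 = 12 (r>0 drops 1)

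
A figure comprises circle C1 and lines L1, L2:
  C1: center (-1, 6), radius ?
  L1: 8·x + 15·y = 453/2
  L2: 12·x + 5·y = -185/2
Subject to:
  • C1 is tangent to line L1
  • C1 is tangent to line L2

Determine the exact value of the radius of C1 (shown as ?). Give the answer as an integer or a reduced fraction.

17/2

1. [C1‖L1]  r_C1² − 289/4 = 0  ⇒  r_C1 = 17/2 (r>0 drops 1)
2. [C1‖L2]  r_C1² − 289/4 = 0  ⇒  r_C1 = 17/2 (r>0 drops 1)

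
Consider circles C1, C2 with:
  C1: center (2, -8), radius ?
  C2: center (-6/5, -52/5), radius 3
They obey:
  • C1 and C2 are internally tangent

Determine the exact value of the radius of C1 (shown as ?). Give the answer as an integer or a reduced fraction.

1. [int C1,C2]  r_C1² − 6r_C1 − 7 = 0  ⇒  r_C1 = 7 (r>0 drops 1)

7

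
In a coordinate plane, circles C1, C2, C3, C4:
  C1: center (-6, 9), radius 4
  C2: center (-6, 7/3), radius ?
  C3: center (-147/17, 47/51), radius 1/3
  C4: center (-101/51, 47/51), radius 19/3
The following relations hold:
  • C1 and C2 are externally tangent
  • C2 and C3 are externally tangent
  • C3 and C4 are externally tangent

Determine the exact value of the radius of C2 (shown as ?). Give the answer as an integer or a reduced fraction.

1. [ext C1·C2]  r_C2² + 8r_C2 − 256/9 = 0  ⇒  r_C2 = 8/3 (r>0 drops 1)
2. [ext C2·C3]  r_C2² + (2/3)r_C2 − 80/9 = 0  ⇒  r_C2 = 8/3 (r>0 drops 1)

8/3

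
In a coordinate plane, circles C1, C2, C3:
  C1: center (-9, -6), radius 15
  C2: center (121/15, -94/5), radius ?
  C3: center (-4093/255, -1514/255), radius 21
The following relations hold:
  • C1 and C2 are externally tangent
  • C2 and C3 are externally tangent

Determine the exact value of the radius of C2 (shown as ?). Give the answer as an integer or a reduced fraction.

19/3

1. [ext C1·C2]  r_C2² + 30r_C2 − 2071/9 = 0  ⇒  r_C2 = 19/3 (r>0 drops 1)
2. [ext C2·C3]  r_C2² + 42r_C2 − 2755/9 = 0  ⇒  r_C2 = 19/3 (r>0 drops 1)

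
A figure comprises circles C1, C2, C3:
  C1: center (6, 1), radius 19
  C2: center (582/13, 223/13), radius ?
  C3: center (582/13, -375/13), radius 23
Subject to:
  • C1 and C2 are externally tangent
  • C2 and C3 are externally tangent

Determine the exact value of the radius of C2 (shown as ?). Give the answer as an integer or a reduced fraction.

1. [ext C1·C2]  r_C2² + 38r_C2 − 1403 = 0  ⇒  r_C2 = 23 (r>0 drops 1)
2. [ext C2·C3]  r_C2² + 46r_C2 − 1587 = 0  ⇒  r_C2 = 23 (r>0 drops 1)

23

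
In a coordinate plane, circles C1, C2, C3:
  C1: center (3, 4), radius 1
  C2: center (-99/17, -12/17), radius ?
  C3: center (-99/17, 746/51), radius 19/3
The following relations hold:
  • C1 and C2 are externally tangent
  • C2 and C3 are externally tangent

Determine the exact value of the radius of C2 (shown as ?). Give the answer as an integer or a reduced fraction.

9

1. [ext C1·C2]  r_C2² + 2r_C2 − 99 = 0  ⇒  r_C2 = 9 (r>0 drops 1)
2. [ext C2·C3]  r_C2² + (38/3)r_C2 − 195 = 0  ⇒  r_C2 = 9 (r>0 drops 1)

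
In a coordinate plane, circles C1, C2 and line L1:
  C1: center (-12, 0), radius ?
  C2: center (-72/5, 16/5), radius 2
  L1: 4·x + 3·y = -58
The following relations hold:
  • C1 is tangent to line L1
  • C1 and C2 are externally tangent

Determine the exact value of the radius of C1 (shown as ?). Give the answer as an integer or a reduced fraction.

2

1. [C1‖L1]  r_C1² − 4 = 0  ⇒  r_C1 = 2 (r>0 drops 1)
2. [ext C1·C2]  r_C1² + 4r_C1 − 12 = 0  ⇒  r_C1 = 2 (r>0 drops 1)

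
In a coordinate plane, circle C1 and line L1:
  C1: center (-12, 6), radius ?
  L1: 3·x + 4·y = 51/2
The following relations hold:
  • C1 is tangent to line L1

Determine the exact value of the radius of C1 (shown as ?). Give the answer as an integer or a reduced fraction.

1. [C1‖L1]  r_C1² − 225/4 = 0  ⇒  r_C1 = 15/2 (r>0 drops 1)

15/2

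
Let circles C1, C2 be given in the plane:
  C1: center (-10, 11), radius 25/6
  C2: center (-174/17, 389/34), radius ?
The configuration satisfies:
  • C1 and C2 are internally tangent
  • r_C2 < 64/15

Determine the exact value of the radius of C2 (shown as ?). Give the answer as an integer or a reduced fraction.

1. [int C1,C2]  r_C2² − (25/3)r_C2 + 154/9 = 0  ⇒  r_C2 = 11/3 or 14/3
2. given r_C2 < 64/15: keep 11/3

11/3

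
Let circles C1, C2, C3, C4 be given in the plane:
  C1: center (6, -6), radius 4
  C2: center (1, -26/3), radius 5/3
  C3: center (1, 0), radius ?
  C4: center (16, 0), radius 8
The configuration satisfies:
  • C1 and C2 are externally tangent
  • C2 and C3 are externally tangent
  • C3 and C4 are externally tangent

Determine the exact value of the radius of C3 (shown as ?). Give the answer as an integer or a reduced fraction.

1. [ext C2·C3]  r_C3² + (10/3)r_C3 − 217/3 = 0  ⇒  r_C3 = 7 (r>0 drops 1)
2. [ext C3·C4]  r_C3² + 16r_C3 − 161 = 0  ⇒  r_C3 = 7 (r>0 drops 1)

7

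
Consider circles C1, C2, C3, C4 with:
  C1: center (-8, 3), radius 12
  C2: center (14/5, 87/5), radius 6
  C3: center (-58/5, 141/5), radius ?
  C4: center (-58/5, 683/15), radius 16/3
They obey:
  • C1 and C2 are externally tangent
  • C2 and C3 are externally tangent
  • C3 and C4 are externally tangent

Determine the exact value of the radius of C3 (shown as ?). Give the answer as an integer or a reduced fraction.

12

1. [ext C2·C3]  r_C3² + 12r_C3 − 288 = 0  ⇒  r_C3 = 12 (r>0 drops 1)
2. [ext C3·C4]  r_C3² + (32/3)r_C3 − 272 = 0  ⇒  r_C3 = 12 (r>0 drops 1)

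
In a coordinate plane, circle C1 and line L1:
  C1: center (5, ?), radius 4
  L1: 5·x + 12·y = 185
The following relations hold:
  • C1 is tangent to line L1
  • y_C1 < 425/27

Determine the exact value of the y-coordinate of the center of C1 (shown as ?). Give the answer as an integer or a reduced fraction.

9

1. [C1‖L1]  y_C1² − (80/3)y_C1 + 159 = 0  ⇒  y_C1 = 9 or 53/3
2. given y_C1 < 425/27: keep 9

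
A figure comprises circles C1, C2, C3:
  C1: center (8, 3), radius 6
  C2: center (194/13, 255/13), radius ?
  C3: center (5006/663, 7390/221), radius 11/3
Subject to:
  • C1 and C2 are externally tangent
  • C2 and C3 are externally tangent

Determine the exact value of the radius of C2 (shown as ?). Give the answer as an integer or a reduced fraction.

12

1. [ext C1·C2]  r_C2² + 12r_C2 − 288 = 0  ⇒  r_C2 = 12 (r>0 drops 1)
2. [ext C2·C3]  r_C2² + (22/3)r_C2 − 232 = 0  ⇒  r_C2 = 12 (r>0 drops 1)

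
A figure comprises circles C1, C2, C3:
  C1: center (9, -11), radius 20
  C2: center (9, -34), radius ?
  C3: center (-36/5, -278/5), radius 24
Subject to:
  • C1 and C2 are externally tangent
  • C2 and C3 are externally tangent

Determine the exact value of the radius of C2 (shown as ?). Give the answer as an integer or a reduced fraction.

3

1. [ext C1·C2]  r_C2² + 40r_C2 − 129 = 0  ⇒  r_C2 = 3 (r>0 drops 1)
2. [ext C2·C3]  r_C2² + 48r_C2 − 153 = 0  ⇒  r_C2 = 3 (r>0 drops 1)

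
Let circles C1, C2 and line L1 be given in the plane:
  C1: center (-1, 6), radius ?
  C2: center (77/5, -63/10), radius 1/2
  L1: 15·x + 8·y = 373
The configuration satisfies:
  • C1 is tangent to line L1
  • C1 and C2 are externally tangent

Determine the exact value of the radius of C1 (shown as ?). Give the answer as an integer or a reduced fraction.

20

1. [C1‖L1]  r_C1² − 400 = 0  ⇒  r_C1 = 20 (r>0 drops 1)
2. [ext C1·C2]  r_C1² + 1r_C1 − 420 = 0  ⇒  r_C1 = 20 (r>0 drops 1)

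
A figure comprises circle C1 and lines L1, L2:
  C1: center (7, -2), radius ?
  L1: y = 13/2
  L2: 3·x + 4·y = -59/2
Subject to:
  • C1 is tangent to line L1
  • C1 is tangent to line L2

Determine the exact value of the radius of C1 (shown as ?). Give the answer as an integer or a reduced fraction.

1. [C1‖L1]  r_C1² − 289/4 = 0  ⇒  r_C1 = 17/2 (r>0 drops 1)
2. [C1‖L2]  r_C1² − 289/4 = 0  ⇒  r_C1 = 17/2 (r>0 drops 1)

17/2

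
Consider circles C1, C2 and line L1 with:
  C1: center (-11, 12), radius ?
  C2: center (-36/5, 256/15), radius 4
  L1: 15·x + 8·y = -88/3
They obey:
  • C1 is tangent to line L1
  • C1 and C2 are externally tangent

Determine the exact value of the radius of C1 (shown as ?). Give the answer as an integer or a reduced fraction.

7/3

1. [C1‖L1]  r_C1² − 49/9 = 0  ⇒  r_C1 = 7/3 (r>0 drops 1)
2. [ext C1·C2]  r_C1² + 8r_C1 − 217/9 = 0  ⇒  r_C1 = 7/3 (r>0 drops 1)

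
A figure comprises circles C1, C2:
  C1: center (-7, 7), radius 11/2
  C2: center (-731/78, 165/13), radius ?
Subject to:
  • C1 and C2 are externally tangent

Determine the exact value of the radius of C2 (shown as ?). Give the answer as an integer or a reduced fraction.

2/3

1. [ext C1·C2]  r_C2² + 11r_C2 − 70/9 = 0  ⇒  r_C2 = 2/3 (r>0 drops 1)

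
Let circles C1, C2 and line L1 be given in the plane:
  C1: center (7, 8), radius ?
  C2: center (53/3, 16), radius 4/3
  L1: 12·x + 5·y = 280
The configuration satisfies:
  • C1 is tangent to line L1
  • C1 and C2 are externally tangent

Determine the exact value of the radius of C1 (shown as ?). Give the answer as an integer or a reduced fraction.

12

1. [C1‖L1]  r_C1² − 144 = 0  ⇒  r_C1 = 12 (r>0 drops 1)
2. [ext C1·C2]  r_C1² + (8/3)r_C1 − 176 = 0  ⇒  r_C1 = 12 (r>0 drops 1)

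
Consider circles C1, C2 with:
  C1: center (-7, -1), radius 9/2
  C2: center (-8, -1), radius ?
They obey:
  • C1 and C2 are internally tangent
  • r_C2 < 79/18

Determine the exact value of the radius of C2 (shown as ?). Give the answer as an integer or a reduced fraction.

1. [int C1,C2]  r_C2² − 9r_C2 + 77/4 = 0  ⇒  r_C2 = 7/2 or 11/2
2. given r_C2 < 79/18: keep 7/2

7/2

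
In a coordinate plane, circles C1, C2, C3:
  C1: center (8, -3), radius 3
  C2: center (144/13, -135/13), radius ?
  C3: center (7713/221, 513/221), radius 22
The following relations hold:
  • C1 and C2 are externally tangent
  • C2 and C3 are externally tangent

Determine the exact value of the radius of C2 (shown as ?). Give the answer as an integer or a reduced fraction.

5

1. [ext C1·C2]  r_C2² + 6r_C2 − 55 = 0  ⇒  r_C2 = 5 (r>0 drops 1)
2. [ext C2·C3]  r_C2² + 44r_C2 − 245 = 0  ⇒  r_C2 = 5 (r>0 drops 1)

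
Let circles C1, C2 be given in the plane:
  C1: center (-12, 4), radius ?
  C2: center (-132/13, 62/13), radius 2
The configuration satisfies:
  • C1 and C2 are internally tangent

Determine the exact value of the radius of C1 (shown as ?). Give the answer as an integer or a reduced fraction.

4

1. [int C1,C2]  r_C1² − 4r_C1 = 0  ⇒  r_C1 = 4 (r>0 drops 1)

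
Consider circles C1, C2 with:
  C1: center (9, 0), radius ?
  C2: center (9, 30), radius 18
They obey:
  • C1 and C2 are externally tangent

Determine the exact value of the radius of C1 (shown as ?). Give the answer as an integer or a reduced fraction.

12

1. [ext C1·C2]  r_C1² + 36r_C1 − 576 = 0  ⇒  r_C1 = 12 (r>0 drops 1)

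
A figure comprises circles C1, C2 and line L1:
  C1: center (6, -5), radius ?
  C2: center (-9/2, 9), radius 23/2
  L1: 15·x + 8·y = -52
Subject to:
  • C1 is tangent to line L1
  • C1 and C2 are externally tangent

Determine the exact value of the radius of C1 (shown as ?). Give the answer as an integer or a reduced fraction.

6

1. [C1‖L1]  r_C1² − 36 = 0  ⇒  r_C1 = 6 (r>0 drops 1)
2. [ext C1·C2]  r_C1² + 23r_C1 − 174 = 0  ⇒  r_C1 = 6 (r>0 drops 1)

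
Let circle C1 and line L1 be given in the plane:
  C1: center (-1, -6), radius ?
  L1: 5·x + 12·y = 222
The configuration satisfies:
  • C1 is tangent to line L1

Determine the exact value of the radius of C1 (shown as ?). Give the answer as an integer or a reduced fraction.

23

1. [C1‖L1]  r_C1² − 529 = 0  ⇒  r_C1 = 23 (r>0 drops 1)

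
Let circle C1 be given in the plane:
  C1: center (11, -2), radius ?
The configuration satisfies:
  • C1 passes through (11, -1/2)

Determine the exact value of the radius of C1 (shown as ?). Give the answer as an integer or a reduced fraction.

1. [C1∋P]  r_C1² − 9/4 = 0  ⇒  r_C1 = 3/2 (r>0 drops 1)

3/2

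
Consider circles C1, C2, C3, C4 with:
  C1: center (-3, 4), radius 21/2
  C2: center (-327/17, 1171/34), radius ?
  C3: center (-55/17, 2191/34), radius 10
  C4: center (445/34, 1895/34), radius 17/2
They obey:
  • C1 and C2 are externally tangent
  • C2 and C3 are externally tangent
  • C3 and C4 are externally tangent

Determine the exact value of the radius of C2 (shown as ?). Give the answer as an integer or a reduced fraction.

1. [ext C1·C2]  r_C2² + 21r_C2 − 1080 = 0  ⇒  r_C2 = 24 (r>0 drops 1)
2. [ext C2·C3]  r_C2² + 20r_C2 − 1056 = 0  ⇒  r_C2 = 24 (r>0 drops 1)

24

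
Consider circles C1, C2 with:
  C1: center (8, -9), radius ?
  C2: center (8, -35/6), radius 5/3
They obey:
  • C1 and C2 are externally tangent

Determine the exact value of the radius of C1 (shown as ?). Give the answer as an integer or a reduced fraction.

1. [ext C1·C2]  r_C1² + (10/3)r_C1 − 29/4 = 0  ⇒  r_C1 = 3/2 (r>0 drops 1)

3/2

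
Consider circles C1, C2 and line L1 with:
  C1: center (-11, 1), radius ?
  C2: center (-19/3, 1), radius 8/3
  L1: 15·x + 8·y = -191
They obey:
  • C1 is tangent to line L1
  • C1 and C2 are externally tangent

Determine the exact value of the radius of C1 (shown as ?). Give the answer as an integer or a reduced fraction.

1. [C1‖L1]  r_C1² − 4 = 0  ⇒  r_C1 = 2 (r>0 drops 1)
2. [ext C1·C2]  r_C1² + (16/3)r_C1 − 44/3 = 0  ⇒  r_C1 = 2 (r>0 drops 1)

2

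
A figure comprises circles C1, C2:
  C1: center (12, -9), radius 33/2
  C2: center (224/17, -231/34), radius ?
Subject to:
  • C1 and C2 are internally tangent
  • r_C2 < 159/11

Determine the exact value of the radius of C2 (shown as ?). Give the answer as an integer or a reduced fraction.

14

1. [int C1,C2]  r_C2² − 33r_C2 + 266 = 0  ⇒  r_C2 = 14 or 19
2. given r_C2 < 159/11: keep 14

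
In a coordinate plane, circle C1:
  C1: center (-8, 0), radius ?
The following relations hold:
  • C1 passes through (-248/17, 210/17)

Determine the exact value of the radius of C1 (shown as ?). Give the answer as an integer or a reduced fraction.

1. [C1∋P]  r_C1² − 196 = 0  ⇒  r_C1 = 14 (r>0 drops 1)

14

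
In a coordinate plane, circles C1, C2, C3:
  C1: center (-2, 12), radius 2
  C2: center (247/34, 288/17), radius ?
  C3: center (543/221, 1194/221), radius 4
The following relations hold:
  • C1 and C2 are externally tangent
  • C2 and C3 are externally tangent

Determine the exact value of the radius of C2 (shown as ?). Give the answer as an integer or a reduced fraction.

1. [ext C1·C2]  r_C2² + 4r_C2 − 425/4 = 0  ⇒  r_C2 = 17/2 (r>0 drops 1)
2. [ext C2·C3]  r_C2² + 8r_C2 − 561/4 = 0  ⇒  r_C2 = 17/2 (r>0 drops 1)

17/2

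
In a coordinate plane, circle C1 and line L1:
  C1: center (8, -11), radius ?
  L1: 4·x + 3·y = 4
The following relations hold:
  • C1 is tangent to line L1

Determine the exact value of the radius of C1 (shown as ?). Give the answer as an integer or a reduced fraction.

1

1. [C1‖L1]  r_C1² − 1 = 0  ⇒  r_C1 = 1 (r>0 drops 1)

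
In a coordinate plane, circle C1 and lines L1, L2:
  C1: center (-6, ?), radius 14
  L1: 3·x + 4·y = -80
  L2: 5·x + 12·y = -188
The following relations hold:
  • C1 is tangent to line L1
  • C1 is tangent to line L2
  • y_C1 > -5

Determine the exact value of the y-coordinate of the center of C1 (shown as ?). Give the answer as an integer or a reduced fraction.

2

1. [C1‖L1]  y_C1² + 31y_C1 − 66 = 0  ⇒  y_C1 = -33 or 2
2. [C1‖L2]  y_C1² + (79/3)y_C1 − 170/3 = 0  ⇒  y_C1 = -85/3 or 2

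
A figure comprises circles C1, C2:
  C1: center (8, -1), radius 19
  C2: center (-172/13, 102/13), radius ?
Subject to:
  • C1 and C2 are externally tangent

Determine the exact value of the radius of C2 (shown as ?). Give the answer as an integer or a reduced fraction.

1. [ext C1·C2]  r_C2² + 38r_C2 − 168 = 0  ⇒  r_C2 = 4 (r>0 drops 1)

4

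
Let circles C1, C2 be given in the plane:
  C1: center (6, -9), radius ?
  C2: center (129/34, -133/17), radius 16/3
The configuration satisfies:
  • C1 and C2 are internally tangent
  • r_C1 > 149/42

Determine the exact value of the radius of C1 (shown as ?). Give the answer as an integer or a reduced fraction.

1. [int C1,C2]  r_C1² − (32/3)r_C1 + 799/36 = 0  ⇒  r_C1 = 17/6 or 47/6
2. given r_C1 > 149/42: keep 47/6

47/6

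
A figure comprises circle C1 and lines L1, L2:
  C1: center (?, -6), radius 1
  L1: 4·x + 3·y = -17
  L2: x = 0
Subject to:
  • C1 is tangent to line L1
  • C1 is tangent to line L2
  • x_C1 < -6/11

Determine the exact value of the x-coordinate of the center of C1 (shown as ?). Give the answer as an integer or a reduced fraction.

1. [C1‖L1]  x_C1² − (1/2)x_C1 − 3/2 = 0  ⇒  x_C1 = -1 or 3/2
2. [C1‖L2]  x_C1² − 1 = 0  ⇒  x_C1 = -1 or 1

-1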